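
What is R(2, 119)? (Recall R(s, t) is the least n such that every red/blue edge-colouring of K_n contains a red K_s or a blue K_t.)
R(2, 119) = 119

R(2, k) = k for all k ≥ 2: in a 2-colouring of K_k, either some edge is red (a red K_2) or all edges are blue (a blue K_k). And K_{118} coloured all-blue has no blue K_119, so R(2, 119) > 118. Hence R(2, 119) = 119.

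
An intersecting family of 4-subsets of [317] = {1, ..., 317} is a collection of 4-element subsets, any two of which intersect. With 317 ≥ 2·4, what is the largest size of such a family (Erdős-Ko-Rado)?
max |F| = C(316, 3) = 5209260

Erdős-Ko-Rado (1961): when n ≥ 2k, max |F| = C(n−1, k−1). The bound is attained by the star {A : i ∈ A} for any fixed i ∈ [n]. Here C(317−1, 4−1) = C(316, 3) = 5209260.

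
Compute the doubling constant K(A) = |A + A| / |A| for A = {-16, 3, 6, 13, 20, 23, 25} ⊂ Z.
K = |A + A| / |A| = 25/7

Enumerate A + A = {a + b : a, b ∈ A}. With |A| = 7, there are |A|^2 = 49 ordered sum pairs; collecting distinct values, A + A = {-32, -13, -10, -3, 4, 6, 7, 9, 12, 16, 19, 23, 26, 28, 29, 31, 33, 36, 38, 40, 43, 45, 46, 48, 50}, so |A + A| = 25. Thus K = 25/7. For comparison, the minimum possible |A + A| over all 7-element sets is 2·7 − 1 = 13 (so min K = 13/7), attained only by arithmetic progressions.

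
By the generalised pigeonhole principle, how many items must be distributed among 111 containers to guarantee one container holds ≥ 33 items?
n = (33 − 1)·111 + 1 = 3553

By the generalised pigeonhole principle, to guarantee some box contains ≥ r objects we need more than (r − 1) · k objects total. Threshold: n = (r − 1) · k + 1. With r = 33 and k = 111: n = 32 · 111 + 1 = 3552 + 1 = 3553. For n = 3552 = 32 · 111, we can put exactly 32 objects in every box, avoiding 33 in any single one — so 3553 is tight.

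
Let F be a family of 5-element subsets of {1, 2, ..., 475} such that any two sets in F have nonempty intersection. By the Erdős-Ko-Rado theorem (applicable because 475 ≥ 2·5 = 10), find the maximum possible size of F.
max |F| = C(474, 4) = 2076783126

The Erdős-Ko-Rado theorem states: for n ≥ 2k, an intersecting family of k-subsets of an n-element set has size at most C(n − 1, k − 1), with equality for 'star' families {A ⊆ [n] : |A| = k, i ∈ A} (fix an element i). For n = 475, k = 5: C(474, 4) = 2076783126.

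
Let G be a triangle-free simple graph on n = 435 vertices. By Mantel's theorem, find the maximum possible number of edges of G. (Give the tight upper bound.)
ex(435, K_3) = ⌊435^2/4⌋ = 47306

Mantel (1907): a triangle-free graph on n vertices has at most ⌊n^2/4⌋ edges, with equality for the complete bipartite graph K_{⌊n/2⌋, ⌈n/2⌉}. For n = 435: ⌊435^2/4⌋ = ⌊189225/4⌋ = 47306. The extremal graph is K_{217, 218}, which has 217·218 = 47306 edges.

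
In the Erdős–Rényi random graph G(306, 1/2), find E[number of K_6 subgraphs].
E[# K_6] = C(306, 6) · (1/2)^C(6, 2) = 1085371516236 / 2^15 = 271342879059/8192 ≈ 33122910.041382

For each 6-subset S of vertices (there are C(306, 6) = 1085371516236 such S), let X_S = 1 if S induces a K_6 (all C(6, 2) = 15 edges present). Then P(X_S = 1) = (1/2)^15 = 1/32768. By linearity of expectation, E[# K_6] = C(306, 6) · (1/2)^15 = 1085371516236 / 32768 = 271342879059/8192 ≈ 33122910.041382.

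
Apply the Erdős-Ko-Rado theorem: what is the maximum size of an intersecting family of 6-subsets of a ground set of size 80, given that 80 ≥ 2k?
max |F| = C(79, 5) = 22537515

The Erdős-Ko-Rado theorem states: for n ≥ 2k, an intersecting family of k-subsets of an n-element set has size at most C(n − 1, k − 1), with equality for 'star' families {A ⊆ [n] : |A| = k, i ∈ A} (fix an element i). For n = 80, k = 6: C(79, 5) = 22537515.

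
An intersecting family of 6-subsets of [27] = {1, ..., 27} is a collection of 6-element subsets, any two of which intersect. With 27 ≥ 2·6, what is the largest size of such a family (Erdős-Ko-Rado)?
max |F| = C(26, 5) = 65780

The Erdős-Ko-Rado theorem states: for n ≥ 2k, an intersecting family of k-subsets of an n-element set has size at most C(n − 1, k − 1), with equality for 'star' families {A ⊆ [n] : |A| = k, i ∈ A} (fix an element i). For n = 27, k = 6: C(26, 5) = 65780.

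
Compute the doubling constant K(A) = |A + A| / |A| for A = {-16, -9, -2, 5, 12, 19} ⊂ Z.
K = |A + A| / |A| = 11/6

Enumerate A + A = {a + b : a, b ∈ A}. With |A| = 6, there are |A|^2 = 36 ordered sum pairs; collecting distinct values, A + A = {-32, -25, -18, -11, -4, 3, 10, 17, 24, 31, 38}, so |A + A| = 11. Thus K = 11/6. Here |A + A| = 2|A| − 1 = 11, the minimum possible — so K = 11/6 is minimal, which holds iff A is an arithmetic progression.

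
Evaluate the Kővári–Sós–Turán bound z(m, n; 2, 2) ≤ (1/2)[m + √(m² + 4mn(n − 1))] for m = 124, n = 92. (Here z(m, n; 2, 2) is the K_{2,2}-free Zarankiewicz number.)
z(124, 92; 2, 2) ≤ (1/2)[124 + √(124² + 4·124·92·91)] = (1/2)[124 + √4167888] = 1082.7703

Kővári–Sós–Turán: let r_1, ..., r_124 be the row sums and z = Σ r_i the total number of 1s. Each pair of columns can share at most one row with both entries 1 (else a 2×2 all-ones block appears), so Σ_i C(r_i, 2) ≤ C(92, 2) = 4186. By convexity Σ_i C(r_i, 2) ≥ 124·C(z/124, 2) = z(z − 124)/(2·124), giving z² − 124z − 124·92·91 ≤ 0 and hence z ≤ (1/2)[124 + √(15376 + 4·1038128)] = (1/2)[124 + √4167888] ≈ (1/2)(124 + 2041.5406) = 1082.7703.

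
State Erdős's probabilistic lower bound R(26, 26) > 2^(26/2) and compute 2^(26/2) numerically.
2^(26/2) = 8192; so R(26, 26) > 8192

Colour each edge of K_n uniformly at random with red/blue. The expected number of monochromatic K_26 is C(n, 26) · 2 · 2^(−C(26,2)). If C(n, 26) · 2^(1 − C(26,2)) < 1, then with positive probability no monochromatic K_26 exists, so R(26, 26) > n. The standard estimate C(n, 26) ≤ n^26/26! shows this inequality holds whenever n ≤ 2^(26/2) (since 26! · 2^(C(26,2) − 1) > 2^(26^2/2) ≥ n^26). Hence R(26, 26) > 2^(26/2) = 8192.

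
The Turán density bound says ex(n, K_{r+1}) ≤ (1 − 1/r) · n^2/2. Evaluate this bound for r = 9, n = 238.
Turán density bound = (8/9) · 238^2/2 = 226576/9 ≈ 25175.1111

Turán's theorem: ex(n, K_{r+1}) is achieved by the complete r-partite Turán graph T(n, r) with parts as balanced as possible, and is at most (1 − 1/r) · n^2/2. For r = 9, n = 238: the density bound is (8/9) · 56644/2 = 226576/9 ≈ 25175.1111. The integer-valued extremum is e(T(238, 9)) = 25174, which is strictly less than the density bound 226576/9 since 9 ∤ 238 (the parts of T(238, 9) cannot all be equal).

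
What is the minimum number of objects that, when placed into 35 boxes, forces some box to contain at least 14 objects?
n = (14 − 1)·35 + 1 = 456

By the generalised pigeonhole principle, to guarantee some box contains ≥ r objects we need more than (r − 1) · k objects total. Threshold: n = (r − 1) · k + 1. With r = 14 and k = 35: n = 13 · 35 + 1 = 455 + 1 = 456. For n = 455 = 13 · 35, we can put exactly 13 objects in every box, avoiding 14 in any single one — so 456 is tight.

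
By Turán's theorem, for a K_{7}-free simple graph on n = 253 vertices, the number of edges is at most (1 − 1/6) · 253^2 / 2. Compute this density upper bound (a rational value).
Turán density bound = (5/6) · 253^2/2 = 320045/12 ≈ 26670.4167

Turán's theorem: ex(n, K_{r+1}) is achieved by the complete r-partite Turán graph T(n, r) with parts as balanced as possible, and is at most (1 − 1/r) · n^2/2. For r = 6, n = 253: the density bound is (5/6) · 64009/2 = 320045/12 ≈ 26670.4167. The integer-valued extremum is e(T(253, 6)) = 26670, which is strictly less than the density bound 320045/12 since 6 ∤ 253 (the parts of T(253, 6) cannot all be equal).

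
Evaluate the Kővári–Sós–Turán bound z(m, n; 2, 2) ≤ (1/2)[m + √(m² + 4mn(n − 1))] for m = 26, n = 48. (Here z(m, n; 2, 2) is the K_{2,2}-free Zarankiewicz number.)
z(26, 48; 2, 2) ≤ (1/2)[26 + √(26² + 4·26·48·47)] = (1/2)[26 + √235300] = 255.5387

Kővári–Sós–Turán: let r_1, ..., r_26 be the row sums and z = Σ r_i the total number of 1s. Each pair of columns can share at most one row with both entries 1 (else a 2×2 all-ones block appears), so Σ_i C(r_i, 2) ≤ C(48, 2) = 1128. By convexity Σ_i C(r_i, 2) ≥ 26·C(z/26, 2) = z(z − 26)/(2·26), giving z² − 26z − 26·48·47 ≤ 0 and hence z ≤ (1/2)[26 + √(676 + 4·58656)] = (1/2)[26 + √235300] ≈ (1/2)(26 + 485.0773) = 255.5387.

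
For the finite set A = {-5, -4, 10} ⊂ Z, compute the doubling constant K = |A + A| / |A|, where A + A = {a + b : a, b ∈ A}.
K = |A + A| / |A| = 6/3 = 2

Enumerate A + A = {a + b : a, b ∈ A}. With |A| = 3, there are |A|^2 = 9 ordered sum pairs; collecting distinct values, A + A = {-10, -9, -8, 5, 6, 20}, so |A + A| = 6. Thus K = 6/3 = 2. For comparison, the minimum possible |A + A| over all 3-element sets is 2·3 − 1 = 5 (so min K = 5/3), attained only by arithmetic progressions.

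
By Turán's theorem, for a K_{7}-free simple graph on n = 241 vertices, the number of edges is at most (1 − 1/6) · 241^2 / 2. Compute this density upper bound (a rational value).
Turán density bound = (5/6) · 241^2/2 = 290405/12 ≈ 24200.4167

Turán's theorem: ex(n, K_{r+1}) is achieved by the complete r-partite Turán graph T(n, r) with parts as balanced as possible, and is at most (1 − 1/r) · n^2/2. For r = 6, n = 241: the density bound is (5/6) · 58081/2 = 290405/12 ≈ 24200.4167. The integer-valued extremum is e(T(241, 6)) = 24200, which is strictly less than the density bound 290405/12 since 6 ∤ 241 (the parts of T(241, 6) cannot all be equal).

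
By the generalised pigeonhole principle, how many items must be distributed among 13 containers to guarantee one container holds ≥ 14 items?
n = (14 − 1)·13 + 1 = 170

By the generalised pigeonhole principle, to guarantee some box contains ≥ r objects we need more than (r − 1) · k objects total. Threshold: n = (r − 1) · k + 1. With r = 14 and k = 13: n = 13 · 13 + 1 = 169 + 1 = 170. For n = 169 = 13 · 13, we can put exactly 13 objects in every box, avoiding 14 in any single one — so 170 is tight.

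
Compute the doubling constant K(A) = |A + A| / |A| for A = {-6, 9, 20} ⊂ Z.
K = |A + A| / |A| = 6/3 = 2

Enumerate A + A = {a + b : a, b ∈ A}. With |A| = 3, there are |A|^2 = 9 ordered sum pairs; collecting distinct values, A + A = {-12, 3, 14, 18, 29, 40}, so |A + A| = 6. Thus K = 6/3 = 2. For comparison, the minimum possible |A + A| over all 3-element sets is 2·3 − 1 = 5 (so min K = 5/3), attained only by arithmetic progressions.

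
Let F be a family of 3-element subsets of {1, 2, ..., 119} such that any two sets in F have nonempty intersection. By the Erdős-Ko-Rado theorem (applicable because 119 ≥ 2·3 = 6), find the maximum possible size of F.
max |F| = C(118, 2) = 6903

The Erdős-Ko-Rado theorem states: for n ≥ 2k, an intersecting family of k-subsets of an n-element set has size at most C(n − 1, k − 1), with equality for 'star' families {A ⊆ [n] : |A| = k, i ∈ A} (fix an element i). For n = 119, k = 3: C(118, 2) = 6903.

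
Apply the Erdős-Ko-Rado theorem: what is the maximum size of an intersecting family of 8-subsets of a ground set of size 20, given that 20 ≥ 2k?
max |F| = C(19, 7) = 50388

The Erdős-Ko-Rado theorem states: for n ≥ 2k, an intersecting family of k-subsets of an n-element set has size at most C(n − 1, k − 1), with equality for 'star' families {A ⊆ [n] : |A| = k, i ∈ A} (fix an element i). For n = 20, k = 8: C(19, 7) = 50388.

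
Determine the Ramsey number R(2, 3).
R(2, 3) = 3

R(2, k) = k for all k ≥ 2: in a 2-colouring of K_k, either some edge is red (a red K_2) or all edges are blue (a blue K_k). And K_{2} coloured all-blue has no blue K_3, so R(2, 3) > 2. Hence R(2, 3) = 3.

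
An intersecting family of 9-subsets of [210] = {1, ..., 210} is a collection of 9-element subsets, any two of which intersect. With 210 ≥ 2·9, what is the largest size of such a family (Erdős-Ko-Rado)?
max |F| = C(209, 8) = 78842084729694

The Erdős-Ko-Rado theorem states: for n ≥ 2k, an intersecting family of k-subsets of an n-element set has size at most C(n − 1, k − 1), with equality for 'star' families {A ⊆ [n] : |A| = k, i ∈ A} (fix an element i). For n = 210, k = 9: C(209, 8) = 78842084729694.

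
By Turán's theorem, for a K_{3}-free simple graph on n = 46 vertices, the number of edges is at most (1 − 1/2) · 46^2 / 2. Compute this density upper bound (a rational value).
Turán density bound = (1/2) · 46^2/2 = 529

Turán's theorem: ex(n, K_{r+1}) is achieved by the complete r-partite Turán graph T(n, r) with parts as balanced as possible, and is at most (1 − 1/r) · n^2/2. For r = 2, n = 46: the density bound is (1/2) · 2116/2 = 529. Since 2 ∣ 46, the Turán graph T(46, 2) has parts of equal size 23, and its edge count e(T(46, 2)) = 529 attains the density bound exactly.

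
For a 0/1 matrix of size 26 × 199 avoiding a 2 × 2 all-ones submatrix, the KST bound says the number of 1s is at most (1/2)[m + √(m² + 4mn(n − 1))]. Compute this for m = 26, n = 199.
z(26, 199; 2, 2) ≤ (1/2)[26 + √(26² + 4·26·199·198)] = (1/2)[26 + √4098484] = 1025.2356

Kővári–Sós–Turán: let r_1, ..., r_26 be the row sums and z = Σ r_i the total number of 1s. Each pair of columns can share at most one row with both entries 1 (else a 2×2 all-ones block appears), so Σ_i C(r_i, 2) ≤ C(199, 2) = 19701. By convexity Σ_i C(r_i, 2) ≥ 26·C(z/26, 2) = z(z − 26)/(2·26), giving z² − 26z − 26·199·198 ≤ 0 and hence z ≤ (1/2)[26 + √(676 + 4·1024452)] = (1/2)[26 + √4098484] ≈ (1/2)(26 + 2024.4713) = 1025.2356.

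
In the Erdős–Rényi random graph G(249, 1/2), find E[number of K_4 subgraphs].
E[# K_4] = C(249, 4) · (1/2)^C(4, 2) = 156340626 / 2^6 = 78170313/32 = 2442822.28125

For each 4-subset S of vertices (there are C(249, 4) = 156340626 such S), let X_S = 1 if S induces a K_4 (all C(4, 2) = 6 edges present). Then P(X_S = 1) = (1/2)^6 = 1/64. By linearity of expectation, E[# K_4] = C(249, 4) · (1/2)^6 = 156340626 / 64 = 78170313/32 = 2442822.28125.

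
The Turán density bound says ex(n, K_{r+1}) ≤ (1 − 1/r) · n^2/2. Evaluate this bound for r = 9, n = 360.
Turán density bound = (8/9) · 360^2/2 = 57600

Turán's theorem: ex(n, K_{r+1}) is achieved by the complete r-partite Turán graph T(n, r) with parts as balanced as possible, and is at most (1 − 1/r) · n^2/2. For r = 9, n = 360: the density bound is (8/9) · 129600/2 = 57600. Since 9 ∣ 360, the Turán graph T(360, 9) has parts of equal size 40, and its edge count e(T(360, 9)) = 57600 attains the density bound exactly.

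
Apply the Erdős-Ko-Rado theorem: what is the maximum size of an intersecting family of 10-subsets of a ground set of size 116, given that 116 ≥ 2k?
max |F| = C(115, 9) = 7032112662630

Erdős-Ko-Rado (1961): when n ≥ 2k, max |F| = C(n−1, k−1). The bound is attained by the star {A : i ∈ A} for any fixed i ∈ [n]. Here C(116−1, 10−1) = C(115, 9) = 7032112662630.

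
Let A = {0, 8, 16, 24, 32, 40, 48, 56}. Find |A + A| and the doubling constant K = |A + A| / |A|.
K = |A + A| / |A| = 15/8

Enumerate A + A = {a + b : a, b ∈ A}. With |A| = 8, there are |A|^2 = 64 ordered sum pairs; collecting distinct values, A + A = {0, 8, 16, 24, 32, 40, 48, 56, 64, 72, 80, 88, 96, 104, 112}, so |A + A| = 15. Thus K = 15/8. Here |A + A| = 2|A| − 1 = 15, the minimum possible — so K = 15/8 is minimal, which holds iff A is an arithmetic progression.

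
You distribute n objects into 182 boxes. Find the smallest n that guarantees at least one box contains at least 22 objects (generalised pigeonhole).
n = (22 − 1)·182 + 1 = 3823

By the generalised pigeonhole principle, to guarantee some box contains ≥ r objects we need more than (r − 1) · k objects total. Threshold: n = (r − 1) · k + 1. With r = 22 and k = 182: n = 21 · 182 + 1 = 3822 + 1 = 3823. For n = 3822 = 21 · 182, we can put exactly 21 objects in every box, avoiding 22 in any single one — so 3823 is tight.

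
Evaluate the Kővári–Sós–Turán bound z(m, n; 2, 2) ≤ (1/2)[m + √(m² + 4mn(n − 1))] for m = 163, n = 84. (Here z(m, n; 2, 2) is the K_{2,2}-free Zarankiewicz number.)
z(163, 84; 2, 2) ≤ (1/2)[163 + √(163² + 4·163·84·83)] = (1/2)[163 + √4572313] = 1150.6484

Kővári–Sós–Turán: let r_1, ..., r_163 be the row sums and z = Σ r_i the total number of 1s. Each pair of columns can share at most one row with both entries 1 (else a 2×2 all-ones block appears), so Σ_i C(r_i, 2) ≤ C(84, 2) = 3486. By convexity Σ_i C(r_i, 2) ≥ 163·C(z/163, 2) = z(z − 163)/(2·163), giving z² − 163z − 163·84·83 ≤ 0 and hence z ≤ (1/2)[163 + √(26569 + 4·1136436)] = (1/2)[163 + √4572313] ≈ (1/2)(163 + 2138.2968) = 1150.6484.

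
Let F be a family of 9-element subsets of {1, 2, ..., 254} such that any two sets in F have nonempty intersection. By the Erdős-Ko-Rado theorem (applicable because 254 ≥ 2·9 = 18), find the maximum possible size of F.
max |F| = C(253, 8) = 372303703982925

The Erdős-Ko-Rado theorem states: for n ≥ 2k, an intersecting family of k-subsets of an n-element set has size at most C(n − 1, k − 1), with equality for 'star' families {A ⊆ [n] : |A| = k, i ∈ A} (fix an element i). For n = 254, k = 9: C(253, 8) = 372303703982925.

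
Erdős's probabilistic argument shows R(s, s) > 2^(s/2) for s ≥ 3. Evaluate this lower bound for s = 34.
2^(34/2) = 131072; so R(34, 34) > 131072

Colour each edge of K_n uniformly at random with red/blue. The expected number of monochromatic K_34 is C(n, 34) · 2 · 2^(−C(34,2)). If C(n, 34) · 2^(1 − C(34,2)) < 1, then with positive probability no monochromatic K_34 exists, so R(34, 34) > n. The standard estimate C(n, 34) ≤ n^34/34! shows this inequality holds whenever n ≤ 2^(34/2) (since 34! · 2^(C(34,2) − 1) > 2^(34^2/2) ≥ n^34). Hence R(34, 34) > 2^(34/2) = 131072.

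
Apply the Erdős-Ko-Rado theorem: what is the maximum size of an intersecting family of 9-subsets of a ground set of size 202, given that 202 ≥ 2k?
max |F| = C(201, 8) = 57382892391825

Erdős-Ko-Rado (1961): when n ≥ 2k, max |F| = C(n−1, k−1). The bound is attained by the star {A : i ∈ A} for any fixed i ∈ [n]. Here C(202−1, 9−1) = C(201, 8) = 57382892391825.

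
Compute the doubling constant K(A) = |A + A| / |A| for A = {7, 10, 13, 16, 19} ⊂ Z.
K = |A + A| / |A| = 9/5

Enumerate A + A = {a + b : a, b ∈ A}. With |A| = 5, there are |A|^2 = 25 ordered sum pairs; collecting distinct values, A + A = {14, 17, 20, 23, 26, 29, 32, 35, 38}, so |A + A| = 9. Thus K = 9/5. Here |A + A| = 2|A| − 1 = 9, the minimum possible — so K = 9/5 is minimal, which holds iff A is an arithmetic progression.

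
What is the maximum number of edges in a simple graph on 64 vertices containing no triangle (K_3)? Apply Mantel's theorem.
ex(64, K_3) = ⌊64^2/4⌋ = 1024

Mantel (1907): a triangle-free graph on n vertices has at most ⌊n^2/4⌋ edges, with equality for the complete bipartite graph K_{⌊n/2⌋, ⌈n/2⌉}. For n = 64: ⌊64^2/4⌋ = ⌊4096/4⌋ = 1024. The extremal graph is K_{32, 32}, which has 32·32 = 1024 edges.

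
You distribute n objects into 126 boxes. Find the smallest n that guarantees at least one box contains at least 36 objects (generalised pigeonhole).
n = (36 − 1)·126 + 1 = 4411

By the generalised pigeonhole principle, to guarantee some box contains ≥ r objects we need more than (r − 1) · k objects total. Threshold: n = (r − 1) · k + 1. With r = 36 and k = 126: n = 35 · 126 + 1 = 4410 + 1 = 4411. For n = 4410 = 35 · 126, we can put exactly 35 objects in every box, avoiding 36 in any single one — so 4411 is tight.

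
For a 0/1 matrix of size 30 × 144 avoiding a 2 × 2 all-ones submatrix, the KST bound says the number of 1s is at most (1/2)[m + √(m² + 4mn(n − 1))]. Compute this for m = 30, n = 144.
z(30, 144; 2, 2) ≤ (1/2)[30 + √(30² + 4·30·144·143)] = (1/2)[30 + √2471940] = 801.1202

Kővári–Sós–Turán: let r_1, ..., r_30 be the row sums and z = Σ r_i the total number of 1s. Each pair of columns can share at most one row with both entries 1 (else a 2×2 all-ones block appears), so Σ_i C(r_i, 2) ≤ C(144, 2) = 10296. By convexity Σ_i C(r_i, 2) ≥ 30·C(z/30, 2) = z(z − 30)/(2·30), giving z² − 30z − 30·144·143 ≤ 0 and hence z ≤ (1/2)[30 + √(900 + 4·617760)] = (1/2)[30 + √2471940] ≈ (1/2)(30 + 1572.2404) = 801.1202.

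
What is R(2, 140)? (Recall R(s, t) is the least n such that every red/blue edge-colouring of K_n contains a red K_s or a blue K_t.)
R(2, 140) = 140

R(2, k) = k for all k ≥ 2: in a 2-colouring of K_k, either some edge is red (a red K_2) or all edges are blue (a blue K_k). And K_{139} coloured all-blue has no blue K_140, so R(2, 140) > 139. Hence R(2, 140) = 140.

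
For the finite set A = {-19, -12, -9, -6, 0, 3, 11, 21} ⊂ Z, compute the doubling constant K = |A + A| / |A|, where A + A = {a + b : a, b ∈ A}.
K = |A + A| / |A| = 31/8

Enumerate A + A = {a + b : a, b ∈ A}. With |A| = 8, there are |A|^2 = 64 ordered sum pairs; collecting distinct values, A + A = {-38, -31, -28, -25, -24, -21, -19, -18, -16, -15, -12, -9, -8, -6, -3, -1, 0, 2, 3, 5, 6, 9, 11, 12, 14, 15, 21, 22, 24, 32, 42}, so |A + A| = 31. Thus K = 31/8. For comparison, the minimum possible |A + A| over all 8-element sets is 2·8 − 1 = 15 (so min K = 15/8), attained only by arithmetic progressions.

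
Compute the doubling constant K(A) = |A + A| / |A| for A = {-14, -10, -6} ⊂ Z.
K = |A + A| / |A| = 5/3

Enumerate A + A = {a + b : a, b ∈ A}. With |A| = 3, there are |A|^2 = 9 ordered sum pairs; collecting distinct values, A + A = {-28, -24, -20, -16, -12}, so |A + A| = 5. Thus K = 5/3. Here |A + A| = 2|A| − 1 = 5, the minimum possible — so K = 5/3 is minimal, which holds iff A is an arithmetic progression.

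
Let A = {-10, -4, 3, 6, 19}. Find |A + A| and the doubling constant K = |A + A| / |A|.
K = |A + A| / |A| = 14/5

Enumerate A + A = {a + b : a, b ∈ A}. With |A| = 5, there are |A|^2 = 25 ordered sum pairs; collecting distinct values, A + A = {-20, -14, -8, -7, -4, -1, 2, 6, 9, 12, 15, 22, 25, 38}, so |A + A| = 14. Thus K = 14/5. For comparison, the minimum possible |A + A| over all 5-element sets is 2·5 − 1 = 9 (so min K = 9/5), attained only by arithmetic progressions.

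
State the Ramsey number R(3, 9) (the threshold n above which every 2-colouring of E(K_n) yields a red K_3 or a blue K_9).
R(3, 9) = 36

Lower bound: an explicit 2-colouring of K_{35} (typically a Paley-type or other structured construction) avoids a red K_3 and a blue K_9, showing R(3, 9) > 35.
Upper bound: the simple Erdős–Szekeres recurrence only gives R(3, 9) ≤ 37; the tight bound R(3, 9) ≤ 36 requires a sharper case analysis (or computer search) of 2-colourings of K_{36}.
Hence R(3, 9) = 36.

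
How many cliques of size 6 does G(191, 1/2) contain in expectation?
E[# K_6] = C(191, 6) · (1/2)^C(6, 2) = 62291483793 / 2^15 ≈ 1900985.223175

For each 6-subset S of vertices (there are C(191, 6) = 62291483793 such S), let X_S = 1 if S induces a K_6 (all C(6, 2) = 15 edges present). Then P(X_S = 1) = (1/2)^15 = 1/32768. By linearity of expectation, E[# K_6] = C(191, 6) · (1/2)^15 = 62291483793 / 32768 ≈ 1900985.223175.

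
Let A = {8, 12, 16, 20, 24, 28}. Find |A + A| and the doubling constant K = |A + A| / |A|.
K = |A + A| / |A| = 11/6

Enumerate A + A = {a + b : a, b ∈ A}. With |A| = 6, there are |A|^2 = 36 ordered sum pairs; collecting distinct values, A + A = {16, 20, 24, 28, 32, 36, 40, 44, 48, 52, 56}, so |A + A| = 11. Thus K = 11/6. Here |A + A| = 2|A| − 1 = 11, the minimum possible — so K = 11/6 is minimal, which holds iff A is an arithmetic progression.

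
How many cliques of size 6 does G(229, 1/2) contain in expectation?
E[# K_6] = C(229, 6) · (1/2)^C(6, 2) = 187500601680 / 2^15 = 11718787605/2048 ≈ 5722064.260254

For each 6-subset S of vertices (there are C(229, 6) = 187500601680 such S), let X_S = 1 if S induces a K_6 (all C(6, 2) = 15 edges present). Then P(X_S = 1) = (1/2)^15 = 1/32768. By linearity of expectation, E[# K_6] = C(229, 6) · (1/2)^15 = 187500601680 / 32768 = 11718787605/2048 ≈ 5722064.260254.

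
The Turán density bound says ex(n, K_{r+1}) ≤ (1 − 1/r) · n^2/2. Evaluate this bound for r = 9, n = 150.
Turán density bound = (8/9) · 150^2/2 = 10000

Turán's theorem: ex(n, K_{r+1}) is achieved by the complete r-partite Turán graph T(n, r) with parts as balanced as possible, and is at most (1 − 1/r) · n^2/2. For r = 9, n = 150: the density bound is (8/9) · 22500/2 = 10000. The integer-valued extremum is e(T(150, 9)) = 9999, which is strictly less than the density bound 10000 since 9 ∤ 150 (the parts of T(150, 9) cannot all be equal).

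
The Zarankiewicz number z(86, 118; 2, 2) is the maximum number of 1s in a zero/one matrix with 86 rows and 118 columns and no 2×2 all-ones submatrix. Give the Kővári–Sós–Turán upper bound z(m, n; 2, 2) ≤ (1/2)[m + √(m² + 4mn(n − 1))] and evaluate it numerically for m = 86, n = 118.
z(86, 118; 2, 2) ≤ (1/2)[86 + √(86² + 4·86·118·117)] = (1/2)[86 + √4756660] = 1133.4884

Kővári–Sós–Turán: let r_1, ..., r_86 be the row sums and z = Σ r_i the total number of 1s. Each pair of columns can share at most one row with both entries 1 (else a 2×2 all-ones block appears), so Σ_i C(r_i, 2) ≤ C(118, 2) = 6903. By convexity Σ_i C(r_i, 2) ≥ 86·C(z/86, 2) = z(z − 86)/(2·86), giving z² − 86z − 86·118·117 ≤ 0 and hence z ≤ (1/2)[86 + √(7396 + 4·1187316)] = (1/2)[86 + √4756660] ≈ (1/2)(86 + 2180.9768) = 1133.4884.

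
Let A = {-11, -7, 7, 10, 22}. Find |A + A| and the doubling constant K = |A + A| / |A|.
K = |A + A| / |A| = 15/5 = 3

Enumerate A + A = {a + b : a, b ∈ A}. With |A| = 5, there are |A|^2 = 25 ordered sum pairs; collecting distinct values, A + A = {-22, -18, -14, -4, -1, 0, 3, 11, 14, 15, 17, 20, 29, 32, 44}, so |A + A| = 15. Thus K = 15/5 = 3. For comparison, the minimum possible |A + A| over all 5-element sets is 2·5 − 1 = 9 (so min K = 9/5), attained only by arithmetic progressions.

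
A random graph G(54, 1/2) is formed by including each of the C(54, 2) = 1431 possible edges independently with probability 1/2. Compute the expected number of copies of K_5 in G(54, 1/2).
E[# K_5] = C(54, 5) · (1/2)^C(5, 2) = 3162510 / 2^10 = 1581255/512 ≈ 3088.388672

For each 5-subset S of vertices (there are C(54, 5) = 3162510 such S), let X_S = 1 if S induces a K_5 (all C(5, 2) = 10 edges present). Then P(X_S = 1) = (1/2)^10 = 1/1024. By linearity of expectation, E[# K_5] = C(54, 5) · (1/2)^10 = 3162510 / 1024 = 1581255/512 ≈ 3088.388672.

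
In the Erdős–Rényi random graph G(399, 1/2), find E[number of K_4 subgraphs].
E[# K_4] = C(399, 4) · (1/2)^C(4, 2) = 1040232501 / 2^6 = 16253632.828125

For each 4-subset S of vertices (there are C(399, 4) = 1040232501 such S), let X_S = 1 if S induces a K_4 (all C(4, 2) = 6 edges present). Then P(X_S = 1) = (1/2)^6 = 1/64. By linearity of expectation, E[# K_4] = C(399, 4) · (1/2)^6 = 1040232501 / 64 = 16253632.828125.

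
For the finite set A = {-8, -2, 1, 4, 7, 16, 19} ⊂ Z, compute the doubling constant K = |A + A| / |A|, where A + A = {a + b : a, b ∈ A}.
K = |A + A| / |A| = 17/7

Enumerate A + A = {a + b : a, b ∈ A}. With |A| = 7, there are |A|^2 = 49 ordered sum pairs; collecting distinct values, A + A = {-16, -10, -7, -4, -1, 2, 5, 8, 11, 14, 17, 20, 23, 26, 32, 35, 38}, so |A + A| = 17. Thus K = 17/7. For comparison, the minimum possible |A + A| over all 7-element sets is 2·7 − 1 = 13 (so min K = 13/7), attained only by arithmetic progressions.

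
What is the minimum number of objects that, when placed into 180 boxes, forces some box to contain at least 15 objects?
n = (15 − 1)·180 + 1 = 2521

By the generalised pigeonhole principle, to guarantee some box contains ≥ r objects we need more than (r − 1) · k objects total. Threshold: n = (r − 1) · k + 1. With r = 15 and k = 180: n = 14 · 180 + 1 = 2520 + 1 = 2521. For n = 2520 = 14 · 180, we can put exactly 14 objects in every box, avoiding 15 in any single one — so 2521 is tight.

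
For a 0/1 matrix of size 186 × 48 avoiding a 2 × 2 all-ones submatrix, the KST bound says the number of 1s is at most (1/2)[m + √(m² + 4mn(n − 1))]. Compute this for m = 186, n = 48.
z(186, 48; 2, 2) ≤ (1/2)[186 + √(186² + 4·186·48·47)] = (1/2)[186 + √1713060] = 747.4196

Kővári–Sós–Turán: let r_1, ..., r_186 be the row sums and z = Σ r_i the total number of 1s. Each pair of columns can share at most one row with both entries 1 (else a 2×2 all-ones block appears), so Σ_i C(r_i, 2) ≤ C(48, 2) = 1128. By convexity Σ_i C(r_i, 2) ≥ 186·C(z/186, 2) = z(z − 186)/(2·186), giving z² − 186z − 186·48·47 ≤ 0 and hence z ≤ (1/2)[186 + √(34596 + 4·419616)] = (1/2)[186 + √1713060] ≈ (1/2)(186 + 1308.8392) = 747.4196.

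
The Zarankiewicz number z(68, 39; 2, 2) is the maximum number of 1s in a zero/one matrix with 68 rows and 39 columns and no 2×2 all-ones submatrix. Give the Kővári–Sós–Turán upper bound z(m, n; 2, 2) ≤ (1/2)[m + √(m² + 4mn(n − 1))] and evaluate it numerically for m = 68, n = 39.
z(68, 39; 2, 2) ≤ (1/2)[68 + √(68² + 4·68·39·38)] = (1/2)[68 + √407728] = 353.2679

Kővári–Sós–Turán: let r_1, ..., r_68 be the row sums and z = Σ r_i the total number of 1s. Each pair of columns can share at most one row with both entries 1 (else a 2×2 all-ones block appears), so Σ_i C(r_i, 2) ≤ C(39, 2) = 741. By convexity Σ_i C(r_i, 2) ≥ 68·C(z/68, 2) = z(z − 68)/(2·68), giving z² − 68z − 68·39·38 ≤ 0 and hence z ≤ (1/2)[68 + √(4624 + 4·100776)] = (1/2)[68 + √407728] ≈ (1/2)(68 + 638.5358) = 353.2679.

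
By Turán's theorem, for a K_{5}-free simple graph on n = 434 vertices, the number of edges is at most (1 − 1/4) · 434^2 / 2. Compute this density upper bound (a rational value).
Turán density bound = (3/4) · 434^2/2 = 141267/2 ≈ 70633.5

Turán's theorem: ex(n, K_{r+1}) is achieved by the complete r-partite Turán graph T(n, r) with parts as balanced as possible, and is at most (1 − 1/r) · n^2/2. For r = 4, n = 434: the density bound is (3/4) · 188356/2 = 141267/2 ≈ 70633.5. The integer-valued extremum is e(T(434, 4)) = 70633, which is strictly less than the density bound 141267/2 since 4 ∤ 434 (the parts of T(434, 4) cannot all be equal).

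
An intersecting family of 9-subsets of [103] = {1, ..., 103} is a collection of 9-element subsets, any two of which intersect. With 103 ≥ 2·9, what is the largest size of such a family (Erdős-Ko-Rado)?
max |F| = C(102, 8) = 219295068300

Erdős-Ko-Rado (1961): when n ≥ 2k, max |F| = C(n−1, k−1). The bound is attained by the star {A : i ∈ A} for any fixed i ∈ [n]. Here C(103−1, 9−1) = C(102, 8) = 219295068300.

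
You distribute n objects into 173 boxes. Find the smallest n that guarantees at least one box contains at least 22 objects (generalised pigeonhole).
n = (22 − 1)·173 + 1 = 3634

By the generalised pigeonhole principle, to guarantee some box contains ≥ r objects we need more than (r − 1) · k objects total. Threshold: n = (r − 1) · k + 1. With r = 22 and k = 173: n = 21 · 173 + 1 = 3633 + 1 = 3634. For n = 3633 = 21 · 173, we can put exactly 21 objects in every box, avoiding 22 in any single one — so 3634 is tight.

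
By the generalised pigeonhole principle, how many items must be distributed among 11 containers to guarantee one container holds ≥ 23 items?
n = (23 − 1)·11 + 1 = 243

By the generalised pigeonhole principle, to guarantee some box contains ≥ r objects we need more than (r − 1) · k objects total. Threshold: n = (r − 1) · k + 1. With r = 23 and k = 11: n = 22 · 11 + 1 = 242 + 1 = 243. For n = 242 = 22 · 11, we can put exactly 22 objects in every box, avoiding 23 in any single one — so 243 is tight.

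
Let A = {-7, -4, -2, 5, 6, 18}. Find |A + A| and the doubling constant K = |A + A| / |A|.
K = |A + A| / |A| = 20/6 = 10/3

Enumerate A + A = {a + b : a, b ∈ A}. With |A| = 6, there are |A|^2 = 36 ordered sum pairs; collecting distinct values, A + A = {-14, -11, -9, -8, -6, -4, -2, -1, 1, 2, 3, 4, 10, 11, 12, 14, 16, 23, 24, 36}, so |A + A| = 20. Thus K = 20/6 = 10/3. For comparison, the minimum possible |A + A| over all 6-element sets is 2·6 − 1 = 11 (so min K = 11/6), attained only by arithmetic progressions.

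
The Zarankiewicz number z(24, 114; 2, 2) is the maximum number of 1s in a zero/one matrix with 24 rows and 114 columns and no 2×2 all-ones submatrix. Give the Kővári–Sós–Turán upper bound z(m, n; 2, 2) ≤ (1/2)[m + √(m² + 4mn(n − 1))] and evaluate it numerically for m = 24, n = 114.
z(24, 114; 2, 2) ≤ (1/2)[24 + √(24² + 4·24·114·113)] = (1/2)[24 + √1237248] = 568.1583

Kővári–Sós–Turán: let r_1, ..., r_24 be the row sums and z = Σ r_i the total number of 1s. Each pair of columns can share at most one row with both entries 1 (else a 2×2 all-ones block appears), so Σ_i C(r_i, 2) ≤ C(114, 2) = 6441. By convexity Σ_i C(r_i, 2) ≥ 24·C(z/24, 2) = z(z − 24)/(2·24), giving z² − 24z − 24·114·113 ≤ 0 and hence z ≤ (1/2)[24 + √(576 + 4·309168)] = (1/2)[24 + √1237248] ≈ (1/2)(24 + 1112.3165) = 568.1583.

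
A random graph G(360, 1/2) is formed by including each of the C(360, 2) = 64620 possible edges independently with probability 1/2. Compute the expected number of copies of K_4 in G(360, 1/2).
E[# K_4] = C(360, 4) · (1/2)^C(4, 2) = 688235310 / 2^6 = 344117655/32 = 10753676.71875

For each 4-subset S of vertices (there are C(360, 4) = 688235310 such S), let X_S = 1 if S induces a K_4 (all C(4, 2) = 6 edges present). Then P(X_S = 1) = (1/2)^6 = 1/64. By linearity of expectation, E[# K_4] = C(360, 4) · (1/2)^6 = 688235310 / 64 = 344117655/32 = 10753676.71875.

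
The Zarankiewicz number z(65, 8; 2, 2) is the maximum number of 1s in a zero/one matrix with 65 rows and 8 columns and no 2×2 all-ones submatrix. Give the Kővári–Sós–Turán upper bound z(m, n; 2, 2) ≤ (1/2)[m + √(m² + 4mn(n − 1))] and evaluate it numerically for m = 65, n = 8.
z(65, 8; 2, 2) ≤ (1/2)[65 + √(65² + 4·65·8·7)] = (1/2)[65 + √18785] = 101.0292

Kővári–Sós–Turán: let r_1, ..., r_65 be the row sums and z = Σ r_i the total number of 1s. Each pair of columns can share at most one row with both entries 1 (else a 2×2 all-ones block appears), so Σ_i C(r_i, 2) ≤ C(8, 2) = 28. By convexity Σ_i C(r_i, 2) ≥ 65·C(z/65, 2) = z(z − 65)/(2·65), giving z² − 65z − 65·8·7 ≤ 0 and hence z ≤ (1/2)[65 + √(4225 + 4·3640)] = (1/2)[65 + √18785] ≈ (1/2)(65 + 137.0584) = 101.0292.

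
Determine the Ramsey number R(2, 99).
R(2, 99) = 99

R(2, k) = k for all k ≥ 2: in a 2-colouring of K_k, either some edge is red (a red K_2) or all edges are blue (a blue K_k). And K_{98} coloured all-blue has no blue K_99, so R(2, 99) > 98. Hence R(2, 99) = 99.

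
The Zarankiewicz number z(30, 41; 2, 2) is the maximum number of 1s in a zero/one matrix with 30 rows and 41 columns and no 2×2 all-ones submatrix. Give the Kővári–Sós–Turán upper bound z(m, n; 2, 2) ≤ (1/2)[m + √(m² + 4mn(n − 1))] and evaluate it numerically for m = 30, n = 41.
z(30, 41; 2, 2) ≤ (1/2)[30 + √(30² + 4·30·41·40)] = (1/2)[30 + √197700] = 237.3173

Kővári–Sós–Turán: let r_1, ..., r_30 be the row sums and z = Σ r_i the total number of 1s. Each pair of columns can share at most one row with both entries 1 (else a 2×2 all-ones block appears), so Σ_i C(r_i, 2) ≤ C(41, 2) = 820. By convexity Σ_i C(r_i, 2) ≥ 30·C(z/30, 2) = z(z − 30)/(2·30), giving z² − 30z − 30·41·40 ≤ 0 and hence z ≤ (1/2)[30 + √(900 + 4·49200)] = (1/2)[30 + √197700] ≈ (1/2)(30 + 444.6347) = 237.3173.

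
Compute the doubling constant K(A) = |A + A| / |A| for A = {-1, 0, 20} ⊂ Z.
K = |A + A| / |A| = 6/3 = 2

Enumerate A + A = {a + b : a, b ∈ A}. With |A| = 3, there are |A|^2 = 9 ordered sum pairs; collecting distinct values, A + A = {-2, -1, 0, 19, 20, 40}, so |A + A| = 6. Thus K = 6/3 = 2. For comparison, the minimum possible |A + A| over all 3-element sets is 2·3 − 1 = 5 (so min K = 5/3), attained only by arithmetic progressions.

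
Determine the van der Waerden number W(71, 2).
W(71, 2) = 71 + 1 = 72

A 2-term AP is any pair of integers, so a monochromatic 2-AP exists iff some colour is used at least twice. With 71 colours, the colouring i ↦ i on {1, ..., 71} uses each colour once, avoiding any monochromatic pair, so W(71, 2) > 71. For {1, ..., 72}, pigeonhole forces two integers of the same colour, which form a monochromatic 2-AP. Hence W(71, 2) = 72.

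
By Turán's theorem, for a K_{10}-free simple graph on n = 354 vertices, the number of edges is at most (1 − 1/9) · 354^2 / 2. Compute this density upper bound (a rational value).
Turán density bound = (8/9) · 354^2/2 = 55696

Turán's theorem: ex(n, K_{r+1}) is achieved by the complete r-partite Turán graph T(n, r) with parts as balanced as possible, and is at most (1 − 1/r) · n^2/2. For r = 9, n = 354: the density bound is (8/9) · 125316/2 = 55696. The integer-valued extremum is e(T(354, 9)) = 55695, which is strictly less than the density bound 55696 since 9 ∤ 354 (the parts of T(354, 9) cannot all be equal).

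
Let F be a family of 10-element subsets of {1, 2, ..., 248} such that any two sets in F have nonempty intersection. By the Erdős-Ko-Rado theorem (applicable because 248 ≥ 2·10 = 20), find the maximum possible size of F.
max |F| = C(247, 9) = 8137158265806570

Erdős-Ko-Rado (1961): when n ≥ 2k, max |F| = C(n−1, k−1). The bound is attained by the star {A : i ∈ A} for any fixed i ∈ [n]. Here C(248−1, 10−1) = C(247, 9) = 8137158265806570.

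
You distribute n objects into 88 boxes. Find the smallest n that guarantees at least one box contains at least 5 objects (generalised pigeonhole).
n = (5 − 1)·88 + 1 = 353

By the generalised pigeonhole principle, to guarantee some box contains ≥ r objects we need more than (r − 1) · k objects total. Threshold: n = (r − 1) · k + 1. With r = 5 and k = 88: n = 4 · 88 + 1 = 352 + 1 = 353. For n = 352 = 4 · 88, we can put exactly 4 objects in every box, avoiding 5 in any single one — so 353 is tight.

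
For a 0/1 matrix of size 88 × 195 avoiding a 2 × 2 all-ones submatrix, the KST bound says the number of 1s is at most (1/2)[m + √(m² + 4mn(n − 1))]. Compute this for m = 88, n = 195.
z(88, 195; 2, 2) ≤ (1/2)[88 + √(88² + 4·88·195·194)] = (1/2)[88 + √13323904] = 1869.0962

Kővári–Sós–Turán: let r_1, ..., r_88 be the row sums and z = Σ r_i the total number of 1s. Each pair of columns can share at most one row with both entries 1 (else a 2×2 all-ones block appears), so Σ_i C(r_i, 2) ≤ C(195, 2) = 18915. By convexity Σ_i C(r_i, 2) ≥ 88·C(z/88, 2) = z(z − 88)/(2·88), giving z² − 88z − 88·195·194 ≤ 0 and hence z ≤ (1/2)[88 + √(7744 + 4·3329040)] = (1/2)[88 + √13323904] ≈ (1/2)(88 + 3650.1923) = 1869.0962.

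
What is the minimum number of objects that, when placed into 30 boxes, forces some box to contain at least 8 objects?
n = (8 − 1)·30 + 1 = 211

By the generalised pigeonhole principle, to guarantee some box contains ≥ r objects we need more than (r − 1) · k objects total. Threshold: n = (r − 1) · k + 1. With r = 8 and k = 30: n = 7 · 30 + 1 = 210 + 1 = 211. For n = 210 = 7 · 30, we can put exactly 7 objects in every box, avoiding 8 in any single one — so 211 is tight.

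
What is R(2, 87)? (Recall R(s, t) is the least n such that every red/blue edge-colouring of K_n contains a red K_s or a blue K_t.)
R(2, 87) = 87

R(2, k) = k for all k ≥ 2: in a 2-colouring of K_k, either some edge is red (a red K_2) or all edges are blue (a blue K_k). And K_{86} coloured all-blue has no blue K_87, so R(2, 87) > 86. Hence R(2, 87) = 87.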